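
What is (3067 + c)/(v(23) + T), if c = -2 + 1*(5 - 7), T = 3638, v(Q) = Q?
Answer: 3063/3661 ≈ 0.83666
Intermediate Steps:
c = -4 (c = -2 + 1*(-2) = -2 - 2 = -4)
(3067 + c)/(v(23) + T) = (3067 - 4)/(23 + 3638) = 3063/3661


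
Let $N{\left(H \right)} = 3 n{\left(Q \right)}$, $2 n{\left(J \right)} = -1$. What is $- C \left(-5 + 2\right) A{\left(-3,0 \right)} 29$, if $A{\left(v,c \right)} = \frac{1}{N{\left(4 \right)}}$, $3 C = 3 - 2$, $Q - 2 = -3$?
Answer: $- \frac{58}{3} \approx -19.333$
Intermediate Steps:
$Q = -1$ ($Q = 2 - 3 = -1$)
$n{\left(J \right)} = - \frac{1}{2}$ ($n{\left(J \right)} = \frac{1}{2} \left(-1\right) = - \frac{1}{2}$)
$C = \frac{1}{3}$ ($C = \frac{3 - 2}{3} = \frac{1}{3} \cdot 1 = \frac{1}{3} \approx 0.33333$)
$N{\left(H \right)} = - \frac{3}{2}$ ($N{\left(H \right)} = 3 \left(- \frac{1}{2}\right) = - \frac{3}{2}$)
$A{\left(v,c \right)} = - \frac{2}{3}$ ($A{\left(v,c \right)} = \frac{1}{- \frac{3}{2}} = - \frac{2}{3}$)
$- C \left(-5 + 2\right) A{\left(-3,0 \right)} 29 = - \frac{-5 + 2}{3} \left(- \frac{2}{3}\right) 29 = - \frac{1}{3} \left(-3\right) \left(- \frac{2}{3}\right) 29 = - \left(-1\right) \left(- \frac{2}{3}\right) 29 = - \frac{2 \cdot 29}{3} = \left(-1\right) \frac{58}{3} = - \frac{58}{3}$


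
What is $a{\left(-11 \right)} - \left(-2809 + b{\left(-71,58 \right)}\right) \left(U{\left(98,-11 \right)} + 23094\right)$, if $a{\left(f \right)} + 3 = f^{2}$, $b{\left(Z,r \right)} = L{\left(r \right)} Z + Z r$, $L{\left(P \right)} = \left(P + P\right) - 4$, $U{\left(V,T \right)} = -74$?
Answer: $342514698$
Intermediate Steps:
$L{\left(P \right)} = -4 + 2 P$ ($L{\left(P \right)} = 2 P - 4 = -4 + 2 P$)
$b{\left(Z,r \right)} = Z r + Z \left(-4 + 2 r\right)$ ($b{\left(Z,r \right)} = \left(-4 + 2 r\right) Z + Z r = Z \left(-4 + 2 r\right) + Z r = Z r + Z \left(-4 + 2 r\right)$)
$a{\left(f \right)} = -3 + f^{2}$
$a{\left(-11 \right)} - \left(-2809 + b{\left(-71,58 \right)}\right) \left(U{\left(98,-11 \right)} + 23094\right) = \left(-3 + \left(-11\right)^{2}\right) - \left(-2809 - 71 \left(-4 + 3 \cdot 58\right)\right) \left(-74 + 23094\right) = \left(-3 + 121\right) - \left(-2809 - 71 \left(-4 + 174\right)\right) 23020 = 118 - \left(-2809 - 12070\right) 23020 = 118 - \left(-14879\right) 23020 = 118 - -342514580 = 118 + 342514580 = 342514698$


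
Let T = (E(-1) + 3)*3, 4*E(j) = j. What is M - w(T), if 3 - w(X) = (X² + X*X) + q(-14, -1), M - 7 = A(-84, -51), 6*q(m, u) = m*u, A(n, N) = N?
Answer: 2195/24 ≈ 91.458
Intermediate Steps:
E(j) = j/4
q(m, u) = m*u/6 (q(m, u) = (m*u)/6 = m*u/6)
M = -44 (M = 7 - 51 = -44)
T = 33/4 (T = ((¼)*(-1) + 3)*3 = (-¼ + 3)*3 = (11/4)*3 = 33/4 ≈ 8.2500)
w(X) = ⅔ - 2*X² (w(X) = 3 - ((X² + X*X) + (⅙)*(-14)*(-1)) = 3 - ((X² + X²) + 7/3) = 3 - (2*X² + 7/3) = 3 - (7/3 + 2*X²) = 3 + (-7/3 - 2*X²) = ⅔ - 2*X²)
M - w(T) = -44 - (⅔ - 2*(33/4)²) = -44 - (⅔ - 2*1089/16) = -44 - (⅔ - 1089/8) = -44 - 1*(-3251/24) = -44 + 3251/24 = 2195/24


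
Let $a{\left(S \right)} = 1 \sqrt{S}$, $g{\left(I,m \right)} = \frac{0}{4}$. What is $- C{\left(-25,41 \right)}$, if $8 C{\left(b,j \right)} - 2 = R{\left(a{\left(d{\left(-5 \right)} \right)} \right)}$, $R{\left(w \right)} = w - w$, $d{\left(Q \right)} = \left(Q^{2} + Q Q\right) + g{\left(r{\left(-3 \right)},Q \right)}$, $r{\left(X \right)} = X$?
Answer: $- \frac{1}{4} \approx -0.25$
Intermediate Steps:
$g{\left(I,m \right)} = 0$ ($g{\left(I,m \right)} = 0 \cdot \frac{1}{4} = 0$)
$d{\left(Q \right)} = 2 Q^{2}$ ($d{\left(Q \right)} = \left(Q^{2} + Q Q\right) + 0 = \left(Q^{2} + Q^{2}\right) + 0 = 2 Q^{2} + 0 = 2 Q^{2}$)
$a{\left(S \right)} = \sqrt{S}$
$R{\left(w \right)} = 0$
$C{\left(b,j \right)} = \frac{1}{4}$ ($C{\left(b,j \right)} = \frac{1}{4} + \frac{1}{8} \cdot 0 = \frac{1}{4} + 0 = \frac{1}{4}$)
$- C{\left(-25,41 \right)} = \left(-1\right) \frac{1}{4} = - \frac{1}{4}$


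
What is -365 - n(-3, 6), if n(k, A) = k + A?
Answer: -368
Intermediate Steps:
n(k, A) = A + k
-365 - n(-3, 6) = -365 - (6 - 3) = -365 - 1*3 = -365 - 3 = -368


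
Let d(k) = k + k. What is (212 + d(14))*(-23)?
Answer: -5520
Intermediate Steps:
d(k) = 2*k
(212 + d(14))*(-23) = (212 + 2*14)*(-23) = (212 + 28)*(-23) = 240*(-23) = -5520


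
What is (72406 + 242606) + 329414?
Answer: 644426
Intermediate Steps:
(72406 + 242606) + 329414 = 315012 + 329414 = 644426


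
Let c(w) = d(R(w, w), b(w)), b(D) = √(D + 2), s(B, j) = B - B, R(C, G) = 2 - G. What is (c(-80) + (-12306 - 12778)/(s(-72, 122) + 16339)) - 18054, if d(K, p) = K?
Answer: -293669592/16339 ≈ -17974.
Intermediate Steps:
s(B, j) = 0
b(D) = √(2 + D)
c(w) = 2 - w
(c(-80) + (-12306 - 12778)/(s(-72, 122) + 16339)) - 18054 = ((2 - 1*(-80)) + (-12306 - 12778)/(0 + 16339)) - 18054 = ((2 + 80) - 25084/16339) - 18054 = (82 - 25084*1/16339) - 18054 = (82 - 25084/16339) - 18054 = 1314714/16339 - 18054 = -293669592/16339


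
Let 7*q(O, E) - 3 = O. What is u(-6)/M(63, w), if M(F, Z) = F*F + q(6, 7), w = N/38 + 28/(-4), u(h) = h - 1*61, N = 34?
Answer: -469/27792 ≈ -0.016875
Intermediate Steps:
u(h) = -61 + h (u(h) = h - 61 = -61 + h)
q(O, E) = 3/7 + O/7
w = -116/19 (w = 34/38 + 28/(-4) = 34*(1/38) + 28*(-¼) = 17/19 - 7 = -116/19 ≈ -6.1053)
M(F, Z) = 9/7 + F² (M(F, Z) = F*F + (3/7 + (⅐)*6) = F² + (3/7 + 6/7) = F² + 9/7 = 9/7 + F²)
u(-6)/M(63, w) = (-61 - 6)/(9/7 + 63²) = -67/(9/7 + 3969) = -67/27792/7 = -67*7/27792 = -469/27792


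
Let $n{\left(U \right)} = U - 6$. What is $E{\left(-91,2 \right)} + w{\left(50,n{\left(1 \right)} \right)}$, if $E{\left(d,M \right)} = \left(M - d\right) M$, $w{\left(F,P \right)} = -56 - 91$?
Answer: $39$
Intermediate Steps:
$n{\left(U \right)} = -6 + U$ ($n{\left(U \right)} = U - 6 = -6 + U$)
$w{\left(F,P \right)} = -147$ ($w{\left(F,P \right)} = -56 - 91 = -147$)
$E{\left(d,M \right)} = M \left(M - d\right)$
$E{\left(-91,2 \right)} + w{\left(50,n{\left(1 \right)} \right)} = 2 \left(2 - -91\right) - 147 = 2 \left(2 + 91\right) - 147 = 2 \cdot 93 - 147 = 186 - 147 = 39$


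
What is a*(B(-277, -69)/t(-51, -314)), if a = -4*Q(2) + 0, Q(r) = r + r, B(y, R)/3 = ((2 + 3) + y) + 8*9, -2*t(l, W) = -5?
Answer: 3840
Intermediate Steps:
t(l, W) = 5/2 (t(l, W) = -½*(-5) = 5/2)
B(y, R) = 231 + 3*y (B(y, R) = 3*(((2 + 3) + y) + 8*9) = 3*((5 + y) + 72) = 3*(77 + y) = 231 + 3*y)
Q(r) = 2*r
a = -16 (a = -8*2 + 0 = -4*4 + 0 = -16 + 0 = -16)
a*(B(-277, -69)/t(-51, -314)) = -16*(231 + 3*(-277))/5/2 = -16*(231 - 831)*2/5 = -(-9600)*2/5 = -16*(-240) = 3840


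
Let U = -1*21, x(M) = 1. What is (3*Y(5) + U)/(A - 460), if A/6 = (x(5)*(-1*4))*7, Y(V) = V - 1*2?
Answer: 3/157 ≈ 0.019108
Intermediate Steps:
Y(V) = -2 + V (Y(V) = V - 2 = -2 + V)
A = -168 (A = 6*((1*(-1*4))*7) = 6*((1*(-4))*7) = 6*(-4*7) = 6*(-28) = -168)
U = -21
(3*Y(5) + U)/(A - 460) = (3*(-2 + 5) - 21)/(-168 - 460) = (3*3 - 21)/(-628) = (9 - 21)*(-1/628) = -12*(-1/628) = 3/157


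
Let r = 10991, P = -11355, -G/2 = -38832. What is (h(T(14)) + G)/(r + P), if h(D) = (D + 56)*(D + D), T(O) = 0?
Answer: -19416/91 ≈ -213.36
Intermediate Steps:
G = 77664 (G = -2*(-38832) = 77664)
h(D) = 2*D*(56 + D) (h(D) = (56 + D)*(2*D) = 2*D*(56 + D))
(h(T(14)) + G)/(r + P) = (2*0*(56 + 0) + 77664)/(10991 - 11355) = (2*0*56 + 77664)/(-364) = (0 + 77664)*(-1/364) = 77664*(-1/364) = -19416/91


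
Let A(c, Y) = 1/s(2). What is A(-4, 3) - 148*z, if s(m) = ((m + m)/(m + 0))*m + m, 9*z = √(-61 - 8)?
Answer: ⅙ - 148*I*√69/9 ≈ 0.16667 - 136.6*I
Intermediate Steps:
z = I*√69/9 (z = √(-61 - 8)/9 = √(-69)/9 = (I*√69)/9 = I*√69/9 ≈ 0.92296*I)
s(m) = 3*m (s(m) = ((2*m)/m)*m + m = 2*m + m = 3*m)
A(c, Y) = ⅙ (A(c, Y) = 1/(3*2) = 1/6 = ⅙)
A(-4, 3) - 148*z = ⅙ - 148*I*√69/9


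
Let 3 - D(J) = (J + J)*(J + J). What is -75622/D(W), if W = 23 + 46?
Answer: 75622/19041 ≈ 3.9715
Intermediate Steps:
W = 69
D(J) = 3 - 4*J² (D(J) = 3 - (J + J)*(J + J) = 3 - 2*J*2*J = 3 - 4*J²)
-75622/D(W) = -75622/(3 - 4*69²) = -75622/(3 - 4*4761) = -75622/(3 - 19044) = -75622/(-19041) = -75622*(-1/19041) = 75622/19041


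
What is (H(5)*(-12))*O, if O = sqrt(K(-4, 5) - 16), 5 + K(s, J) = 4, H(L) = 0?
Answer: 0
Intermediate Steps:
K(s, J) = -1 (K(s, J) = -5 + 4 = -1)
O = I*sqrt(17) (O = sqrt(-1 - 16) = sqrt(-17) = I*sqrt(17) ≈ 4.1231*I)
(H(5)*(-12))*O = (0*(-12))*(I*sqrt(17)) = 0*(I*sqrt(17)) = 0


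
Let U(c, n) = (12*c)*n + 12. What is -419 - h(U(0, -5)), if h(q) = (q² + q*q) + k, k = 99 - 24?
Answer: -782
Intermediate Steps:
U(c, n) = 12 + 12*c*n (U(c, n) = 12*c*n + 12 = 12 + 12*c*n)
k = 75
h(q) = 75 + 2*q² (h(q) = (q² + q*q) + 75 = (q² + q²) + 75 = 2*q² + 75 = 75 + 2*q²)
-419 - h(U(0, -5)) = -419 - (75 + 2*(12 + 12*0*(-5))²) = -419 - (75 + 2*(12 + 0)²) = -419 - (75 + 2*12²) = -419 - (75 + 2*144) = -419 - (75 + 288) = -419 - 1*363 = -419 - 363 = -782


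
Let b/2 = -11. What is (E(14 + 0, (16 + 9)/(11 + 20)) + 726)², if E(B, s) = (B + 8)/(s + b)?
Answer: 226861690000/431649 ≈ 5.2557e+5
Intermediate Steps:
b = -22 (b = 2*(-11) = -22)
E(B, s) = (8 + B)/(-22 + s) (E(B, s) = (B + 8)/(s - 22) = (8 + B)/(-22 + s))
(E(14 + 0, (16 + 9)/(11 + 20)) + 726)² = ((8 + (14 + 0))/(-22 + (16 + 9)/(11 + 20)) + 726)² = ((8 + 14)/(-22 + 25/31) + 726)² = (22/(-22 + 25*(1/31)) + 726)² = (22/(-22 + 25/31) + 726)² = (22/(-657/31) + 726)² = (-31/657*22 + 726)² = (-682/657 + 726)² = (476300/657)² = 226861690000/431649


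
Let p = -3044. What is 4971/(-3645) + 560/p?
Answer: -1431077/924615 ≈ -1.5478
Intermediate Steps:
4971/(-3645) + 560/p = 4971/(-3645) + 560/(-3044) = 4971*(-1/3645) + 560*(-1/3044) = -1657/1215 - 140/761 = -1431077/924615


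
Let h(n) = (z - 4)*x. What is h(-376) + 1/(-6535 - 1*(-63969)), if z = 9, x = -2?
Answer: -574339/57434 ≈ -10.000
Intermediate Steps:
h(n) = -10 (h(n) = (9 - 4)*(-2) = 5*(-2) = -10)
h(-376) + 1/(-6535 - 1*(-63969)) = -10 + 1/(-6535 - 1*(-63969)) = -10 + 1/(-6535 + 63969) = -10 + 1/57434 = -574339/57434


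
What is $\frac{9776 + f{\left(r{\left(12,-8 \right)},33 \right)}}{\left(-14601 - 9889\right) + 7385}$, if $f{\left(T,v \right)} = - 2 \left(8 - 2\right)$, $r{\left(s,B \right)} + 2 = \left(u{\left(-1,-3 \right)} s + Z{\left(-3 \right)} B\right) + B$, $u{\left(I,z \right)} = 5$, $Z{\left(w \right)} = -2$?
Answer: $- \frac{9764}{17105} \approx -0.57083$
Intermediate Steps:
$r{\left(s,B \right)} = -2 - B + 5 s$ ($r{\left(s,B \right)} = -2 + \left(\left(5 s - 2 B\right) + B\right) = -2 + \left(\left(- 2 B + 5 s\right) + B\right) = -2 - \left(B - 5 s\right) = -2 - B + 5 s$)
$f{\left(T,v \right)} = -12$ ($f{\left(T,v \right)} = \left(-2\right) 6 = -12$)
$\frac{9776 + f{\left(r{\left(12,-8 \right)},33 \right)}}{\left(-14601 - 9889\right) + 7385} = \frac{9776 - 12}{\left(-14601 - 9889\right) + 7385} = \frac{9764}{\left(-14601 - 9889\right) + 7385} = \frac{9764}{-24490 + 7385} = \frac{9764}{-17105} = 9764 \left(- \frac{1}{17105}\right) = - \frac{9764}{17105}$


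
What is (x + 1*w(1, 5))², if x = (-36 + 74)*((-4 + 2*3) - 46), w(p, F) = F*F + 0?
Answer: 2712609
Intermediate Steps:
w(p, F) = F² (w(p, F) = F² + 0 = F²)
x = -1672 (x = 38*((-4 + 6) - 46) = 38*(2 - 46) = 38*(-44) = -1672)
(x + 1*w(1, 5))² = (-1672 + 1*5²)² = (-1672 + 1*25)² = (-1672 + 25)² = (-1647)² = 2712609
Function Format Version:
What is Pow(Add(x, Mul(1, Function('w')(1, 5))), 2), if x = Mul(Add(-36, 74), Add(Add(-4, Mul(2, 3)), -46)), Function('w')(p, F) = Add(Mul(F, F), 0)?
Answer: 2712609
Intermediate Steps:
Function('w')(p, F) = Pow(F, 2) (Function('w')(p, F) = Add(Pow(F, 2), 0) = Pow(F, 2))
x = -1672 (x = Mul(38, Add(Add(-4, 6), -46)) = Mul(38, Add(2, -46)) = Mul(38, -44) = -1672)
Pow(Add(x, Mul(1, Function('w')(1, 5))), 2) = Pow(Add(-1672, Mul(1, Pow(5, 2))), 2) = Pow(Add(-1672, Mul(1, 25)), 2) = Pow(Add(-1672, 25), 2) = Pow(-1647, 2) = 2712609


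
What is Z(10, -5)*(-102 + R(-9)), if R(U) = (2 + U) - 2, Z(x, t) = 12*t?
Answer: 6660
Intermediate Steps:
R(U) = U
Z(10, -5)*(-102 + R(-9)) = (12*(-5))*(-102 - 9) = -60*(-111) = 6660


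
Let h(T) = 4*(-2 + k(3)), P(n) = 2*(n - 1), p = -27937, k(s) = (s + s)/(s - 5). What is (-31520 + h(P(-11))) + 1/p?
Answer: -881132981/27937 ≈ -31540.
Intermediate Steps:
k(s) = 2*s/(-5 + s) (k(s) = (2*s)/(-5 + s) = 2*s/(-5 + s))
P(n) = -2 + 2*n (P(n) = 2*(-1 + n) = -2 + 2*n)
h(T) = -20 (h(T) = 4*(-2 + 2*3/(-5 + 3)) = 4*(-2 + 2*3/(-2)) = 4*(-2 + 2*3*(-1/2)) = 4*(-2 - 3) = 4*(-5) = -20)
(-31520 + h(P(-11))) + 1/p = (-31520 - 20) + 1/(-27937) = -31540 - 1/27937 = -881132981/27937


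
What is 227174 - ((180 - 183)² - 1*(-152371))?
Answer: 74794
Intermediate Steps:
227174 - ((180 - 183)² - 1*(-152371)) = 227174 - ((-3)² + 152371) = 227174 - (9 + 152371) = 227174 - 1*152380 = 227174 - 152380 = 74794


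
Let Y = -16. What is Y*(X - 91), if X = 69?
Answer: 352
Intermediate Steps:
Y*(X - 91) = -16*(69 - 91) = -16*(-22) = 352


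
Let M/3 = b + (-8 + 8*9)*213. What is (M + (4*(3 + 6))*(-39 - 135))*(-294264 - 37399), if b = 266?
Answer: -11750820090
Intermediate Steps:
M = 41694 (M = 3*(266 + (-8 + 8*9)*213) = 3*(266 + (-8 + 72)*213) = 3*(266 + 64*213) = 3*(266 + 13632) = 3*13898 = 41694)
(M + (4*(3 + 6))*(-39 - 135))*(-294264 - 37399) = (41694 + (4*(3 + 6))*(-39 - 135))*(-294264 - 37399) = (41694 + (4*9)*(-174))*(-331663) = (41694 + 36*(-174))*(-331663) = (41694 - 6264)*(-331663) = 35430*(-331663) = -11750820090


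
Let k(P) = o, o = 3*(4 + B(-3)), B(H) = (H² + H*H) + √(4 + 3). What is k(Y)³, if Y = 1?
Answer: 299970 + 39393*√7 ≈ 4.0419e+5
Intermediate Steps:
B(H) = √7 + 2*H² (B(H) = (H² + H²) + √7 = 2*H² + √7 = √7 + 2*H²)
o = 66 + 3*√7 (o = 3*(4 + (√7 + 2*(-3)²)) = 3*(4 + (√7 + 2*9)) = 3*(4 + (√7 + 18)) = 3*(4 + (18 + √7)) = 3*(22 + √7) = 66 + 3*√7 ≈ 73.937)
k(P) = 66 + 3*√7
k(Y)³ = (66 + 3*√7)³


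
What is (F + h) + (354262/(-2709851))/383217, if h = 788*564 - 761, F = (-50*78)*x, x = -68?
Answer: 736134866737332695/1038460970667 ≈ 7.0887e+5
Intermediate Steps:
F = 265200 (F = -50*78*(-68) = -3900*(-68) = 265200)
h = 443671 (h = 444432 - 761 = 443671)
(F + h) + (354262/(-2709851))/383217 = (265200 + 443671) + (354262/(-2709851))/383217 = 708871 + (354262*(-1/2709851))*(1/383217) = 708871 - 354262/2709851*1/383217 = 708871 - 354262/1038460970667 = 736134866737332695/1038460970667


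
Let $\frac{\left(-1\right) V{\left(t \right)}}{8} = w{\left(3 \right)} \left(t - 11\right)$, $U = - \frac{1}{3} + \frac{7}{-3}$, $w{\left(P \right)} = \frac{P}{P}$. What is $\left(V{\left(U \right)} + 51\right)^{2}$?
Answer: $\frac{231361}{9} \approx 25707.0$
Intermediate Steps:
$w{\left(P \right)} = 1$
$U = - \frac{8}{3}$ ($U = \left(-1\right) \frac{1}{3} + 7 \left(- \frac{1}{3}\right) = - \frac{1}{3} - \frac{7}{3} = - \frac{8}{3} \approx -2.6667$)
$V{\left(t \right)} = 88 - 8 t$ ($V{\left(t \right)} = - 8 \cdot 1 \left(t - 11\right) = - 8 \cdot 1 \left(-11 + t\right) = - 8 \left(-11 + t\right) = 88 - 8 t$)
$\left(V{\left(U \right)} + 51\right)^{2} = \left(\left(88 - - \frac{64}{3}\right) + 51\right)^{2} = \left(\left(88 + \frac{64}{3}\right) + 51\right)^{2} = \left(\frac{328}{3} + 51\right)^{2} = \left(\frac{481}{3}\right)^{2} = \frac{231361}{9}$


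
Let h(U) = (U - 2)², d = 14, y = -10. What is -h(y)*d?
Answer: -2016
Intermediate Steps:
h(U) = (-2 + U)²
-h(y)*d = -(-2 - 10)²*14 = -(-12)²*14 = -144*14 = -1*2016 = -2016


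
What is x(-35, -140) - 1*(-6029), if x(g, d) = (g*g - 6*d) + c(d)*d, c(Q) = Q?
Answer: 27694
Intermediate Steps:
x(g, d) = d² + g² - 6*d (x(g, d) = (g*g - 6*d) + d*d = (g² - 6*d) + d² = d² + g² - 6*d)
x(-35, -140) - 1*(-6029) = ((-140)² + (-35)² - 6*(-140)) - 1*(-6029) = (19600 + 1225 + 840) + 6029 = 21665 + 6029 = 27694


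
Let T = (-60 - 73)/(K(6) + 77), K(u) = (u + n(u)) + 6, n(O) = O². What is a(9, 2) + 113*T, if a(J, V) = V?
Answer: -14779/125 ≈ -118.23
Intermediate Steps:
K(u) = 6 + u + u² (K(u) = (u + u²) + 6 = 6 + u + u²)
T = -133/125 (T = (-60 - 73)/((6 + 6 + 6²) + 77) = -133/((6 + 6 + 36) + 77) = -133/(48 + 77) = -133/125 ≈ -1.0640)
a(9, 2) + 113*T = 2 + 113*(-133/125) = 2 - 15029/125 = -14779/125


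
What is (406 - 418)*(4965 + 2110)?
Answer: -84900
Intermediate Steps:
(406 - 418)*(4965 + 2110) = -12*7075 = -84900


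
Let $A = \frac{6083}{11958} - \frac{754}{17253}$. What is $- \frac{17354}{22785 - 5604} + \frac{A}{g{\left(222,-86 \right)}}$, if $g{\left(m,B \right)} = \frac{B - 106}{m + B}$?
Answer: $- \frac{4220291840069}{3150787303728} \approx -1.3394$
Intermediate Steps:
$A = \frac{31977889}{68770458}$ ($A = 6083 \cdot \frac{1}{11958} - \frac{754}{17253} = \frac{6083}{11958} - \frac{754}{17253} = \frac{31977889}{68770458} \approx 0.46499$)
$g{\left(m,B \right)} = \frac{-106 + B}{B + m}$
$- \frac{17354}{22785 - 5604} + \frac{A}{g{\left(222,-86 \right)}} = - \frac{17354}{22785 - 5604} + \frac{31977889}{68770458 \frac{-106 - 86}{-86 + 222}} = - \frac{17354}{17181} + \frac{31977889}{68770458 \cdot \frac{1}{136} \left(-192\right)} = \left(-17354\right) \frac{1}{17181} + \frac{31977889}{68770458 \cdot \frac{1}{136} \left(-192\right)} = - \frac{17354}{17181} + \frac{31977889}{68770458 \left(- \frac{24}{17}\right)} = - \frac{17354}{17181} + \frac{31977889}{68770458} \left(- \frac{17}{24}\right) = - \frac{17354}{17181} - \frac{543624113}{1650490992} = - \frac{4220291840069}{3150787303728}$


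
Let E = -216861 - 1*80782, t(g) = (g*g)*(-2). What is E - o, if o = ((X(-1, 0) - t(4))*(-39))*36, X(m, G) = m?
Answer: -254119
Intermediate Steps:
t(g) = -2*g² (t(g) = g²*(-2) = -2*g²)
o = -43524 (o = ((-1 - (-2)*4²)*(-39))*36 = ((-1 - (-2)*16)*(-39))*36 = ((-1 - 1*(-32))*(-39))*36 = ((-1 + 32)*(-39))*36 = (31*(-39))*36 = -1209*36 = -43524)
E = -297643 (E = -216861 - 80782 = -297643)
E - o = -297643 - 1*(-43524) = -297643 + 43524 = -254119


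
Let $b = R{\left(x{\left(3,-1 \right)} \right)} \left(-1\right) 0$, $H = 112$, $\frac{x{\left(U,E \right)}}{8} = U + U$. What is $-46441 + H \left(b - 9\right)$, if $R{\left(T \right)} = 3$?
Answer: $-47449$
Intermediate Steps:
$x{\left(U,E \right)} = 16 U$ ($x{\left(U,E \right)} = 8 \left(U + U\right) = 8 \cdot 2 U = 16 U$)
$b = 0$ ($b = 3 \left(-1\right) 0 = \left(-3\right) 0 = 0$)
$-46441 + H \left(b - 9\right) = -46441 + 112 \left(0 - 9\right) = -46441 + 112 \left(-9\right) = -46441 - 1008 = -47449$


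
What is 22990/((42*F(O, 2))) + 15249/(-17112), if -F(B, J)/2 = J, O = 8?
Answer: -717331/5208 ≈ -137.74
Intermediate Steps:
F(B, J) = -2*J
22990/((42*F(O, 2))) + 15249/(-17112) = 22990/((42*(-2*2))) + 15249/(-17112) = 22990/((42*(-4))) + 15249*(-1/17112) = 22990/(-168) - 221/248 = 22990*(-1/168) - 221/248 = -11495/84 - 221/248 = -717331/5208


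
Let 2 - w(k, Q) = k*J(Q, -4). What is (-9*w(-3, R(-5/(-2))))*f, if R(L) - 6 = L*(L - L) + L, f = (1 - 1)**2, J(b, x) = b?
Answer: 0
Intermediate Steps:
f = 0 (f = 0**2 = 0)
R(L) = 6 + L (R(L) = 6 + (L*(L - L) + L) = 6 + (L*0 + L) = 6 + (0 + L) = 6 + L)
w(k, Q) = 2 - Q*k (w(k, Q) = 2 - k*Q = 2 - Q*k)
(-9*w(-3, R(-5/(-2))))*f = -9*(2 - 1*(6 - 5/(-2))*(-3))*0 = -9*(2 - 1*(6 - 5*(-1/2))*(-3))*0 = -9*(2 - 1*(6 + 5/2)*(-3))*0 = -9*(2 - 1*17/2*(-3))*0 = -9*(2 + 51/2)*0 = -9*55/2*0 = -495/2*0 = 0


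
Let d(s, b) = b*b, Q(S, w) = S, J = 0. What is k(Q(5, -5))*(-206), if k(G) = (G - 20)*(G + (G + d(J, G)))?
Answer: 108150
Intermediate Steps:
d(s, b) = b²
k(G) = (-20 + G)*(G² + 2*G) (k(G) = (G - 20)*(G + (G + G²)) = (-20 + G)*(G² + 2*G))
k(Q(5, -5))*(-206) = (5*(-40 + 5² - 18*5))*(-206) = (5*(-40 + 25 - 90))*(-206) = (5*(-105))*(-206) = -525*(-206) = 108150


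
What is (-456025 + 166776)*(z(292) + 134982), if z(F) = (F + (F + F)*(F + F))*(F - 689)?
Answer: 39158579949326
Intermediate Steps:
z(F) = (-689 + F)*(F + 4*F²) (z(F) = (F + (2*F)*(2*F))*(-689 + F) = (F + 4*F²)*(-689 + F) = (-689 + F)*(F + 4*F²))
(-456025 + 166776)*(z(292) + 134982) = (-456025 + 166776)*(292*(-689 - 2755*292 + 4*292²) + 134982) = -289249*(292*(-689 - 804460 + 4*85264) + 134982) = -289249*(292*(-689 - 804460 + 341056) + 134982) = -289249*(292*(-464093) + 134982) = -289249*(-135515156 + 134982) = -289249*(-135380174) = 39158579949326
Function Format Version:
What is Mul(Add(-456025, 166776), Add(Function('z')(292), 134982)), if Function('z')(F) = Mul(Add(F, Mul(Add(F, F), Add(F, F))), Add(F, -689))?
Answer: 39158579949326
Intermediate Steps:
Function('z')(F) = Mul(Add(-689, F), Add(F, Mul(4, Pow(F, 2)))) (Function('z')(F) = Mul(Add(F, Mul(Mul(2, F), Mul(2, F))), Add(-689, F)) = Mul(Add(F, Mul(4, Pow(F, 2))), Add(-689, F)) = Mul(Add(-689, F), Add(F, Mul(4, Pow(F, 2)))))
Mul(Add(-456025, 166776), Add(Function('z')(292), 134982)) = Mul(Add(-456025, 166776), Add(Mul(292, Add(-689, Mul(-2755, 292), Mul(4, Pow(292, 2)))), 134982)) = Mul(-289249, Add(Mul(292, Add(-689, -804460, Mul(4, 85264))), 134982)) = Mul(-289249, Add(Mul(292, Add(-689, -804460, 341056)), 134982)) = Mul(-289249, Add(Mul(292, -464093), 134982)) = Mul(-289249, Add(-135515156, 134982)) = Mul(-289249, -135380174) = 39158579949326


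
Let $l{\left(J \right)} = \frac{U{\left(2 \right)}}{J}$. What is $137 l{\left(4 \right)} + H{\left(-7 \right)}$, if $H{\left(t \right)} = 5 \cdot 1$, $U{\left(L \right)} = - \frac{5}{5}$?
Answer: $- \frac{117}{4} \approx -29.25$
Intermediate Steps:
$U{\left(L \right)} = -1$ ($U{\left(L \right)} = \left(-5\right) \frac{1}{5} = -1$)
$l{\left(J \right)} = - \frac{1}{J}$
$H{\left(t \right)} = 5$
$137 l{\left(4 \right)} + H{\left(-7 \right)} = 137 \left(- \frac{1}{4}\right) + 5 = - \frac{137}{4} + 5 = - \frac{117}{4}$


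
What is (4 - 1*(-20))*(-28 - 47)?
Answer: -1800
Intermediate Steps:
(4 - 1*(-20))*(-28 - 47) = (4 + 20)*(-75) = 24*(-75) = -1800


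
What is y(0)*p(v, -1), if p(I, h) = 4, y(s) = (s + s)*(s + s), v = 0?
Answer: 0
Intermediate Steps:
y(s) = 4*s**2 (y(s) = (2*s)*(2*s) = 4*s**2)
y(0)*p(v, -1) = (4*0**2)*4 = (4*0)*4 = 0*4 = 0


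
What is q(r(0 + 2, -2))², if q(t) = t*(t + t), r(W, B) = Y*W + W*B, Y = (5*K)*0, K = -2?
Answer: 1024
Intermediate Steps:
Y = 0 (Y = (5*(-2))*0 = -10*0 = 0)
r(W, B) = B*W (r(W, B) = 0*W + W*B = 0 + B*W = B*W)
q(t) = 2*t² (q(t) = t*(2*t) = 2*t²)
q(r(0 + 2, -2))² = (2*(-2*(0 + 2))²)² = (2*(-2*2)²)² = (2*(-4)²)² = (2*16)² = 32² = 1024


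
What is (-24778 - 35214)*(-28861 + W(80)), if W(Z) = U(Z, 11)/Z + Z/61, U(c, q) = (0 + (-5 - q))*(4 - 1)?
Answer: 528072860896/305 ≈ 1.7314e+9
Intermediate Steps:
U(c, q) = -15 - 3*q (U(c, q) = (-5 - q)*3 = -15 - 3*q)
W(Z) = -48/Z + Z/61 (W(Z) = (-15 - 3*11)/Z + Z/61 = (-15 - 33)/Z + Z*(1/61) = -48/Z + Z/61)
(-24778 - 35214)*(-28861 + W(80)) = (-24778 - 35214)*(-28861 + (-48/80 + (1/61)*80)) = -59992*(-28861 + (-48*1/80 + 80/61)) = -59992*(-28861 + (-⅗ + 80/61)) = -59992*(-28861 + 217/305) = -59992*(-8802388/305) = 528072860896/305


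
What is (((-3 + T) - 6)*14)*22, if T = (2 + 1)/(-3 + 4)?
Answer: -1848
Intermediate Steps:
T = 3 (T = 3/1 = 3*1 = 3)
(((-3 + T) - 6)*14)*22 = (((-3 + 3) - 6)*14)*22 = ((0 - 6)*14)*22 = -6*14*22 = -84*22 = -1848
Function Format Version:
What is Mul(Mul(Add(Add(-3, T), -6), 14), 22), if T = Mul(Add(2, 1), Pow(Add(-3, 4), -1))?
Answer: -1848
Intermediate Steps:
T = 3 (T = Mul(3, Pow(1, -1)) = Mul(3, 1) = 3)
Mul(Mul(Add(Add(-3, T), -6), 14), 22) = Mul(Mul(Add(Add(-3, 3), -6), 14), 22) = Mul(Mul(Add(0, -6), 14), 22) = Mul(Mul(-6, 14), 22) = Mul(-84, 22) = -1848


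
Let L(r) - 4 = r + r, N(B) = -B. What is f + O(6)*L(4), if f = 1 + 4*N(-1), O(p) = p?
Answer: 77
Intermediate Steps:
f = 5 (f = 1 + 4*(-1*(-1)) = 1 + 4*1 = 1 + 4 = 5)
L(r) = 4 + 2*r (L(r) = 4 + (r + r) = 4 + 2*r)
f + O(6)*L(4) = 5 + 6*(4 + 2*4) = 5 + 6*(4 + 8) = 5 + 6*12 = 5 + 72 = 77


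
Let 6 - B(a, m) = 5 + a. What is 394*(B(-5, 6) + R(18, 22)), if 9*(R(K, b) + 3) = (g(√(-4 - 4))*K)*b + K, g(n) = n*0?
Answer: 1970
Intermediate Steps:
B(a, m) = 1 - a (B(a, m) = 6 - (5 + a) = 6 + (-5 - a) = 1 - a)
g(n) = 0
R(K, b) = -3 + K/9 (R(K, b) = -3 + ((0*K)*b + K)/9 = -3 + (0*b + K)/9 = -3 + (0 + K)/9 = -3 + K/9)
394*(B(-5, 6) + R(18, 22)) = 394*((1 - 1*(-5)) + (-3 + (⅑)*18)) = 394*((1 + 5) + (-3 + 2)) = 394*(6 - 1) = 394*5 = 1970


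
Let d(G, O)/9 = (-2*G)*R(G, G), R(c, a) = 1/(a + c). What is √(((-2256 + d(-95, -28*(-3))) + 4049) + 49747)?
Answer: √51531 ≈ 227.00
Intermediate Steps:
d(G, O) = -9 (d(G, O) = 9*((-2*G)/(G + G)) = 9*((-2*G)/((2*G))) = 9*((-2*G)*(1/(2*G))) = 9*(-1) = -9)
√(((-2256 + d(-95, -28*(-3))) + 4049) + 49747) = √(((-2256 - 9) + 4049) + 49747) = √((-2265 + 4049) + 49747) = √(1784 + 49747) = √51531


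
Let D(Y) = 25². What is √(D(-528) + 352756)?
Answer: √353381 ≈ 594.46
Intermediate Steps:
D(Y) = 625
√(D(-528) + 352756) = √(625 + 352756) = √353381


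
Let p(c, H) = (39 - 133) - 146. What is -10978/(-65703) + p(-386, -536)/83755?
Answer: 16430794/100053723 ≈ 0.16422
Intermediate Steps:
p(c, H) = -240 (p(c, H) = -94 - 146 = -240)
-10978/(-65703) + p(-386, -536)/83755 = -10978/(-65703) - 240/83755 = -10978*(-1/65703) - 240*1/83755 = 998/5973 - 48/16751 = 16430794/100053723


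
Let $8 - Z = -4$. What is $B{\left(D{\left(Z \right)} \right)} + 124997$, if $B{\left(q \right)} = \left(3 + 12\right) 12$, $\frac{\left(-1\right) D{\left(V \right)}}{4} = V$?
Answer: $125177$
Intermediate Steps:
$Z = 12$ ($Z = 8 - -4 = 8 + 4 = 12$)
$D{\left(V \right)} = - 4 V$
$B{\left(q \right)} = 180$ ($B{\left(q \right)} = 15 \cdot 12 = 180$)
$B{\left(D{\left(Z \right)} \right)} + 124997 = 180 + 124997 = 125177$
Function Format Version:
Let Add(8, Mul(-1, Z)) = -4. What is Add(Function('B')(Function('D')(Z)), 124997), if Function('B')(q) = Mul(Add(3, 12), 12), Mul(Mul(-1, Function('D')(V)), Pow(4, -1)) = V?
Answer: 125177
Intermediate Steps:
Z = 12 (Z = Add(8, Mul(-1, -4)) = Add(8, 4) = 12)
Function('D')(V) = Mul(-4, V)
Function('B')(q) = 180 (Function('B')(q) = Mul(15, 12) = 180)
Add(Function('B')(Function('D')(Z)), 124997) = Add(180, 124997) = 125177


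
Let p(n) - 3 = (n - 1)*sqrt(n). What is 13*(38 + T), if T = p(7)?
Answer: 533 + 78*sqrt(7) ≈ 739.37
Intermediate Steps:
p(n) = 3 + sqrt(n)*(-1 + n) (p(n) = 3 + (n - 1)*sqrt(n) = 3 + (-1 + n)*sqrt(n) = 3 + sqrt(n)*(-1 + n))
T = 3 + 6*sqrt(7) (T = 3 + 7**(3/2) - sqrt(7) = 3 + 7*sqrt(7) - sqrt(7) = 3 + 6*sqrt(7) ≈ 18.875)
13*(38 + T) = 13*(38 + (3 + 6*sqrt(7))) = 13*(41 + 6*sqrt(7)) = 533 + 78*sqrt(7)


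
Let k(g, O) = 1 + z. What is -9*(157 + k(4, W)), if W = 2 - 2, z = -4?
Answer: -1386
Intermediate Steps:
W = 0
k(g, O) = -3 (k(g, O) = 1 - 4 = -3)
-9*(157 + k(4, W)) = -9*(157 - 3) = -9*154 = -1386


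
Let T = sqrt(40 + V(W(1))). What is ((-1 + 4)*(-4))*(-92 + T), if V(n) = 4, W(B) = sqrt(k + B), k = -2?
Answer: 1104 - 24*sqrt(11) ≈ 1024.4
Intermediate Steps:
W(B) = sqrt(-2 + B)
T = 2*sqrt(11) (T = sqrt(40 + 4) = sqrt(44) = 2*sqrt(11) ≈ 6.6332)
((-1 + 4)*(-4))*(-92 + T) = ((-1 + 4)*(-4))*(-92 + 2*sqrt(11)) = (3*(-4))*(-92 + 2*sqrt(11)) = -12*(-92 + 2*sqrt(11)) = 1104 - 24*sqrt(11)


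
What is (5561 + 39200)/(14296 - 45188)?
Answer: -44761/30892 ≈ -1.4490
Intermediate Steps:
(5561 + 39200)/(14296 - 45188) = 44761/(-30892) = 44761*(-1/30892) = -44761/30892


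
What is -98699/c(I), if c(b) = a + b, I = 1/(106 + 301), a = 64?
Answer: -40170493/26049 ≈ -1542.1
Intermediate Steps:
I = 1/407 ≈ 0.0024570
c(b) = 64 + b
-98699/c(I) = -98699/(64 + 1/407) = -98699/26049/407 = -98699*407/26049 = -40170493/26049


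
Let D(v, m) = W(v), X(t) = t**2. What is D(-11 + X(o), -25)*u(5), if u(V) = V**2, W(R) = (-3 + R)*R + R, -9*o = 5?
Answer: 22256200/6561 ≈ 3392.2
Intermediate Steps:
o = -5/9 (o = -1/9*5 = -5/9 ≈ -0.55556)
W(R) = R + R*(-3 + R) (W(R) = R*(-3 + R) + R = R + R*(-3 + R))
D(v, m) = v*(-2 + v)
D(-11 + X(o), -25)*u(5) = ((-11 + (-5/9)**2)*(-2 + (-11 + (-5/9)**2)))*5**2 = ((-11 + 25/81)*(-2 + (-11 + 25/81)))*25 = -866*(-2 - 866/81)/81*25 = -866/81*(-1028/81)*25 = (890248/6561)*25 = 22256200/6561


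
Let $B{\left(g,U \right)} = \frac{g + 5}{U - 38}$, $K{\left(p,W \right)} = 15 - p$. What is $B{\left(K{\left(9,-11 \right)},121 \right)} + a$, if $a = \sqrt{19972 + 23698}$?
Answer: $\frac{11}{83} + \sqrt{43670} \approx 209.11$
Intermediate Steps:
$B{\left(g,U \right)} = \frac{5 + g}{-38 + U}$
$a = \sqrt{43670} \approx 208.97$
$B{\left(K{\left(9,-11 \right)},121 \right)} + a = \frac{5 + \left(15 - 9\right)}{-38 + 121} + \sqrt{43670} = \frac{5 + \left(15 - 9\right)}{83} + \sqrt{43670} = \frac{5 + 6}{83} + \sqrt{43670} = \frac{1}{83} \cdot 11 + \sqrt{43670} = \frac{11}{83} + \sqrt{43670}$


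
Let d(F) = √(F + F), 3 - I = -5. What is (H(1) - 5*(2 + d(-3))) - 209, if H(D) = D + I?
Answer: -210 - 5*I*√6 ≈ -210.0 - 12.247*I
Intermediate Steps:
I = 8 (I = 3 - 1*(-5) = 3 + 5 = 8)
d(F) = √2*√F (d(F) = √(2*F) = √2*√F)
H(D) = 8 + D (H(D) = D + 8 = 8 + D)
(H(1) - 5*(2 + d(-3))) - 209 = ((8 + 1) - 5*(2 + √2*√(-3))) - 209 = (9 - 5*(2 + √2*(I*√3))) - 209 = (9 - 5*(2 + I*√6)) - 209 = (9 + (-10 - 5*I*√6)) - 209 = (-1 - 5*I*√6) - 209 = -210 - 5*I*√6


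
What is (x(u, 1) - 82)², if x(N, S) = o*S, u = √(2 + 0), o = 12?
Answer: 4900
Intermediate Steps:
u = √2 ≈ 1.4142
x(N, S) = 12*S
(x(u, 1) - 82)² = (12*1 - 82)² = (12 - 82)² = (-70)² = 4900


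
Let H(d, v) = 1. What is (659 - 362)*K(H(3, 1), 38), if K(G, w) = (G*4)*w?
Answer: 45144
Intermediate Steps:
K(G, w) = 4*G*w (K(G, w) = (4*G)*w = 4*G*w)
(659 - 362)*K(H(3, 1), 38) = (659 - 362)*(4*1*38) = 297*152 = 45144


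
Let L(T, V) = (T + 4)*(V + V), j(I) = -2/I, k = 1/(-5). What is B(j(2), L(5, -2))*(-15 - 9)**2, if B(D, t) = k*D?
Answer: 576/5 ≈ 115.20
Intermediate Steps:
k = -1/5 ≈ -0.20000
L(T, V) = 2*V*(4 + T) (L(T, V) = (4 + T)*(2*V) = 2*V*(4 + T))
B(D, t) = -D/5
B(j(2), L(5, -2))*(-15 - 9)**2 = (-(-2)/(5*2))*(-15 - 9)**2 = -(-2)/(5*2)*(-24)**2 = -1/5*(-1)*576 = (1/5)*576 = 576/5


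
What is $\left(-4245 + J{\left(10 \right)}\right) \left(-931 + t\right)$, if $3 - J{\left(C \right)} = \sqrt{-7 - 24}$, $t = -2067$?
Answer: $12717516 + 2998 i \sqrt{31} \approx 1.2718 \cdot 10^{7} + 16692.0 i$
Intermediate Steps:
$J{\left(C \right)} = 3 - i \sqrt{31}$ ($J{\left(C \right)} = 3 - \sqrt{-7 - 24} = 3 - \sqrt{-31} = 3 - i \sqrt{31}$)
$\left(-4245 + J{\left(10 \right)}\right) \left(-931 + t\right) = \left(-4245 + \left(3 - i \sqrt{31}\right)\right) \left(-931 - 2067\right) = \left(-4242 - i \sqrt{31}\right) \left(-2998\right) = 12717516 + 2998 i \sqrt{31}$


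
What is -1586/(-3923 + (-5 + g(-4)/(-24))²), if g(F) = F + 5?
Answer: 913536/2245007 ≈ 0.40692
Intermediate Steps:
g(F) = 5 + F
-1586/(-3923 + (-5 + g(-4)/(-24))²) = -1586/(-3923 + (-5 + (5 - 4)/(-24))²) = -1586/(-3923 + (-5 + 1*(-1/24))²) = -1586/(-3923 + (-5 - 1/24)²) = -1586/(-3923 + (-121/24)²) = -1586/(-3923 + 14641/576) = -1586/(-2245007/576) = -1586*(-576/2245007) = 913536/2245007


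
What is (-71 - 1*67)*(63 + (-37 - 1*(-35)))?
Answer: -8418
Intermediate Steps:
(-71 - 1*67)*(63 + (-37 - 1*(-35))) = (-71 - 67)*(63 + (-37 + 35)) = -138*(63 - 2) = -138*61 = -8418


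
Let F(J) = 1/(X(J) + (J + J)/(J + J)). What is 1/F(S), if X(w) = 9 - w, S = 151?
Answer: -141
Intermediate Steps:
F(J) = 1/(10 - J) (F(J) = 1/((9 - J) + (J + J)/(J + J)) = 1/((9 - J) + (2*J)/((2*J))) = 1/((9 - J) + (2*J)*(1/(2*J))) = 1/((9 - J) + 1) = 1/(10 - J))
1/F(S) = 1/(-1/(-10 + 151)) = 1/(-1/141) = -141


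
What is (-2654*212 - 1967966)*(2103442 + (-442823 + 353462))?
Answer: -5096861575734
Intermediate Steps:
(-2654*212 - 1967966)*(2103442 + (-442823 + 353462)) = (-562648 - 1967966)*(2103442 - 89361) = -2530614*2014081 = -5096861575734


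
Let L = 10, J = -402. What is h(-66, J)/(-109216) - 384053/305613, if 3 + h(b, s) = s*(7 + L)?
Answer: -39855256367/33377829408 ≈ -1.1941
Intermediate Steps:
h(b, s) = -3 + 17*s (h(b, s) = -3 + s*(7 + 10) = -3 + s*17 = -3 + 17*s)
h(-66, J)/(-109216) - 384053/305613 = (-3 + 17*(-402))/(-109216) - 384053/305613 = (-3 - 6834)*(-1/109216) - 384053*1/305613 = -6837*(-1/109216) - 384053/305613 = 6837/109216 - 384053/305613 = -39855256367/33377829408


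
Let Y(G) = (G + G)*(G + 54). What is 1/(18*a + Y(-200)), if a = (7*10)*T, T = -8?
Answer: 1/48320 ≈ 2.0695e-5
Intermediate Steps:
Y(G) = 2*G*(54 + G) (Y(G) = (2*G)*(54 + G) = 2*G*(54 + G))
a = -560 (a = (7*10)*(-8) = 70*(-8) = -560)
1/(18*a + Y(-200)) = 1/(18*(-560) + 2*(-200)*(54 - 200)) = 1/(-10080 + 2*(-200)*(-146)) = 1/(-10080 + 58400) = 1/48320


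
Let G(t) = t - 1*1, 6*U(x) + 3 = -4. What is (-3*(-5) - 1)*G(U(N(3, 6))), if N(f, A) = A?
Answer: -91/3 ≈ -30.333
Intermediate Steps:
U(x) = -7/6 (U(x) = -1/2 + (1/6)*(-4) = -1/2 - 2/3 = -7/6)
G(t) = -1 + t (G(t) = t - 1 = -1 + t)
(-3*(-5) - 1)*G(U(N(3, 6))) = (-3*(-5) - 1)*(-1 - 7/6) = (15 - 1)*(-13/6) = 14*(-13/6) = -91/3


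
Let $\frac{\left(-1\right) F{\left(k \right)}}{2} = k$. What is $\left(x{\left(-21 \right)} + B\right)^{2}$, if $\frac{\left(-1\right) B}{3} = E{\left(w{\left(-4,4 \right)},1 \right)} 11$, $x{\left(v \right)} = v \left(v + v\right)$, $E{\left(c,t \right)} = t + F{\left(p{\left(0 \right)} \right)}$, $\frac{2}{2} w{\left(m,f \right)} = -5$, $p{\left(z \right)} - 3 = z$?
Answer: $1096209$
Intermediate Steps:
$p{\left(z \right)} = 3 + z$
$w{\left(m,f \right)} = -5$
$F{\left(k \right)} = - 2 k$
$E{\left(c,t \right)} = -6 + t$ ($E{\left(c,t \right)} = t - 2 \left(3 + 0\right) = t - 6 = -6 + t$)
$x{\left(v \right)} = 2 v^{2}$ ($x{\left(v \right)} = v 2 v = 2 v^{2}$)
$B = 165$ ($B = - 3 \left(-6 + 1\right) 11 = - 3 \left(\left(-5\right) 11\right) = \left(-3\right) \left(-55\right) = 165$)
$\left(x{\left(-21 \right)} + B\right)^{2} = \left(2 \left(-21\right)^{2} + 165\right)^{2} = \left(2 \cdot 441 + 165\right)^{2} = \left(882 + 165\right)^{2} = 1047^{2} = 1096209$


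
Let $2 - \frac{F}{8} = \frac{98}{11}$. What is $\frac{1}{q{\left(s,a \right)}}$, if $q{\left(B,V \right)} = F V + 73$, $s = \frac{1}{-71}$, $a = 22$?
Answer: $- \frac{1}{1143} \approx -0.00087489$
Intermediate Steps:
$s = - \frac{1}{71} \approx -0.014085$
$F = - \frac{608}{11}$ ($F = 16 - 8 \cdot \frac{98}{11} = 16 - 8 \cdot 98 \cdot \frac{1}{11} = 16 - \frac{784}{11} = - \frac{608}{11} \approx -55.273$)
$q{\left(B,V \right)} = 73 - \frac{608 V}{11}$ ($q{\left(B,V \right)} = - \frac{608 V}{11} + 73 = 73 - \frac{608 V}{11}$)
$\frac{1}{q{\left(s,a \right)}} = \frac{1}{73 - 1216} = \frac{1}{-1143} = - \frac{1}{1143}$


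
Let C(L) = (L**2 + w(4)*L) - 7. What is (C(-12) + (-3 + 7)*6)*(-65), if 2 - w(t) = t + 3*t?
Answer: -21385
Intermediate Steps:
w(t) = 2 - 4*t (w(t) = 2 - (t + 3*t) = 2 - 4*t)
C(L) = -7 + L**2 - 14*L (C(L) = (L**2 + (2 - 4*4)*L) - 7 = (L**2 + (2 - 16)*L) - 7 = (L**2 - 14*L) - 7 = -7 + L**2 - 14*L)
(C(-12) + (-3 + 7)*6)*(-65) = ((-7 + (-12)**2 - 14*(-12)) + (-3 + 7)*6)*(-65) = ((-7 + 144 + 168) + 4*6)*(-65) = (305 + 24)*(-65) = 329*(-65) = -21385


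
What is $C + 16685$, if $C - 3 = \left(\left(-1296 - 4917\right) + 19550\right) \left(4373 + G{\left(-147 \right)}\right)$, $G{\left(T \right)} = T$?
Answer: $56378850$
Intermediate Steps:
$C = 56362165$ ($C = 3 + \left(\left(-1296 - 4917\right) + 19550\right) \left(4373 - 147\right) = 3 + \left(-6213 + 19550\right) 4226 = 3 + 13337 \cdot 4226 = 3 + 56362162 = 56362165$)
$C + 16685 = 56362165 + 16685 = 56378850$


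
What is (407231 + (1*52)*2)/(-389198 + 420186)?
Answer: 407335/30988 ≈ 13.145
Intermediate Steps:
(407231 + (1*52)*2)/(-389198 + 420186) = (407231 + 52*2)/30988 = (407231 + 104)*(1/30988) = 407335*(1/30988) = 407335/30988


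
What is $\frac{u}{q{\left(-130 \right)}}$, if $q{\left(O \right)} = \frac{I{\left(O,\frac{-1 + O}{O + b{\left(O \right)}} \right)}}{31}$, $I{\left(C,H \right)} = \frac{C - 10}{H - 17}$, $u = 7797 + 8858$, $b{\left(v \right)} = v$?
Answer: $\frac{442886429}{7280} \approx 60836.0$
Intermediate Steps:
$u = 16655$
$I{\left(C,H \right)} = \frac{-10 + C}{-17 + H}$
$q{\left(O \right)} = \frac{-10 + O}{31 \left(-17 + \frac{-1 + O}{2 O}\right)}$ ($q{\left(O \right)} = \frac{\frac{1}{-17 + \frac{-1 + O}{O + O}} \left(-10 + O\right)}{31} = \frac{-10 + O}{-17 + \frac{-1 + O}{2 O}} \frac{1}{31} = \frac{-10 + O}{31 \left(-17 + \frac{-1 + O}{2 O}\right)}$)
$\frac{u}{q{\left(-130 \right)}} = \frac{16655}{\frac{2}{31} \left(-130\right) \frac{1}{1 + 33 \left(-130\right)} \left(10 - -130\right)} = \frac{16655}{\frac{2}{31} \left(-130\right) \frac{1}{1 - 4290} \left(10 + 130\right)} = \frac{16655}{\frac{2}{31} \left(-130\right) \frac{1}{-4289} \cdot 140} = \frac{16655}{\frac{2}{31} \left(-130\right) \left(- \frac{1}{4289}\right) 140} = \frac{16655}{\frac{36400}{132959}} = 16655 \cdot \frac{132959}{36400} = \frac{442886429}{7280}$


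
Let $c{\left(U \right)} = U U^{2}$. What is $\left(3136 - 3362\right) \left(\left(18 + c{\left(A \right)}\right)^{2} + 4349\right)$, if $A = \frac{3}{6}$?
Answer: $- \frac{33827793}{32} \approx -1.0571 \cdot 10^{6}$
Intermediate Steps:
$A = \frac{1}{2}$ ($A = 3 \cdot \frac{1}{6} = \frac{1}{2} \approx 0.5$)
$c{\left(U \right)} = U^{3}$
$\left(3136 - 3362\right) \left(\left(18 + c{\left(A \right)}\right)^{2} + 4349\right) = \left(3136 - 3362\right) \left(\left(18 + \left(\frac{1}{2}\right)^{3}\right)^{2} + 4349\right) = - 226 \left(\left(18 + \frac{1}{8}\right)^{2} + 4349\right) = - 226 \left(\left(\frac{145}{8}\right)^{2} + 4349\right) = - 226 \left(\frac{21025}{64} + 4349\right) = \left(-226\right) \frac{299361}{64} = - \frac{33827793}{32}$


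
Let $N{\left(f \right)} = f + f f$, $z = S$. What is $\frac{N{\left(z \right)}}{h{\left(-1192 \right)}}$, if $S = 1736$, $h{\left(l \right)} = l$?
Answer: $- \frac{376929}{149} \approx -2529.7$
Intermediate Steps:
$z = 1736$
$N{\left(f \right)} = f + f^{2}$
$\frac{N{\left(z \right)}}{h{\left(-1192 \right)}} = \frac{1736 \left(1 + 1736\right)}{-1192} = 1736 \cdot 1737 \left(- \frac{1}{1192}\right) = 3015432 \left(- \frac{1}{1192}\right) = - \frac{376929}{149}$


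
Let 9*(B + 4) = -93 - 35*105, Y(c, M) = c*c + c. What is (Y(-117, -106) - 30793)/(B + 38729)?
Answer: -51663/114919 ≈ -0.44956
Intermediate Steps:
Y(c, M) = c + c**2 (Y(c, M) = c**2 + c = c + c**2)
B = -1268/3 (B = -4 + (-93 - 35*105)/9 = -4 + (-93 - 3675)/9 = -4 + (1/9)*(-3768) = -4 - 1256/3 = -1268/3 ≈ -422.67)
(Y(-117, -106) - 30793)/(B + 38729) = (-117*(1 - 117) - 30793)/(-1268/3 + 38729) = (-117*(-116) - 30793)/(114919/3) = (13572 - 30793)*(3/114919) = -17221*3/114919 = -51663/114919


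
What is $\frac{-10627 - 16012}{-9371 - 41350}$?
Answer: $\frac{26639}{50721} \approx 0.52521$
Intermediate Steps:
$\frac{-10627 - 16012}{-9371 - 41350} = \frac{-10627 - 16012}{-50721} = \left(-26639\right) \left(- \frac{1}{50721}\right) = \frac{26639}{50721}$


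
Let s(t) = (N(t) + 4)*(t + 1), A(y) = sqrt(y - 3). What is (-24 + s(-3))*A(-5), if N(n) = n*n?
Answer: -100*I*sqrt(2) ≈ -141.42*I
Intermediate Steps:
N(n) = n**2
A(y) = sqrt(-3 + y)
s(t) = (1 + t)*(4 + t**2) (s(t) = (t**2 + 4)*(t + 1) = (4 + t**2)*(1 + t) = (1 + t)*(4 + t**2))
(-24 + s(-3))*A(-5) = (-24 + (4 + (-3)**2 + (-3)**3 + 4*(-3)))*sqrt(-3 - 5) = (-24 + (4 + 9 - 27 - 12))*sqrt(-8) = (-24 - 26)*(2*I*sqrt(2)) = -100*I*sqrt(2)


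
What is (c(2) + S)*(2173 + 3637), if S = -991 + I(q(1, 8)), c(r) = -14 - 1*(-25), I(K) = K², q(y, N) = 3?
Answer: -5641510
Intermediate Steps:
c(r) = 11 (c(r) = -14 + 25 = 11)
S = -982 (S = -991 + 3² = -991 + 9 = -982)
(c(2) + S)*(2173 + 3637) = (11 - 982)*(2173 + 3637) = -971*5810 = -5641510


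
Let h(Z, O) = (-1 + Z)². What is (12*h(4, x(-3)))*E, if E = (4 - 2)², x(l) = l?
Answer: 432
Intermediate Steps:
E = 4 (E = 2² = 4)
(12*h(4, x(-3)))*E = (12*(-1 + 4)²)*4 = (12*3²)*4 = (12*9)*4 = 108*4 = 432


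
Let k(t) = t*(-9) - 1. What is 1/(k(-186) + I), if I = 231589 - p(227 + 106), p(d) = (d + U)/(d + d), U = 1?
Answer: 333/77676079 ≈ 4.2870e-6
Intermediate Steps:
k(t) = -1 - 9*t (k(t) = -9*t - 1 = -1 - 9*t)
p(d) = (1 + d)/(2*d) (p(d) = (d + 1)/(d + d) = (1 + d)/((2*d)) = (1 + d)*(1/(2*d)) = (1 + d)/(2*d))
I = 77118970/333 (I = 231589 - (1 + (227 + 106))/(2*(227 + 106)) = 231589 - (1 + 333)/(2*333) = 231589 - 334/(2*333) = 231589 - 1*167/333 = 231589 - 167/333 = 77118970/333 ≈ 2.3159e+5)
1/(k(-186) + I) = 1/((-1 - 9*(-186)) + 77118970/333) = 1/((-1 + 1674) + 77118970/333) = 1/(1673 + 77118970/333) = 1/(77676079/333) = 333/77676079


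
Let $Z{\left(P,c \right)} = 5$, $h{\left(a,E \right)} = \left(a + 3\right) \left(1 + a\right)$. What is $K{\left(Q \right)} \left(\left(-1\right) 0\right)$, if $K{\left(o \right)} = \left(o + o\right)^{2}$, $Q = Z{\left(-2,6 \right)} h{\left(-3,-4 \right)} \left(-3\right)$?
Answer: $0$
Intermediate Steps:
$h{\left(a,E \right)} = \left(1 + a\right) \left(3 + a\right)$ ($h{\left(a,E \right)} = \left(3 + a\right) \left(1 + a\right) = \left(1 + a\right) \left(3 + a\right)$)
$Q = 0$ ($Q = 5 \left(3 + \left(-3\right)^{2} + 4 \left(-3\right)\right) \left(-3\right) = 5 \left(3 + 9 - 12\right) \left(-3\right) = 5 \cdot 0 \left(-3\right) = 0 \left(-3\right) = 0$)
$K{\left(o \right)} = 4 o^{2}$ ($K{\left(o \right)} = \left(2 o\right)^{2} = 4 o^{2}$)
$K{\left(Q \right)} \left(\left(-1\right) 0\right) = 4 \cdot 0^{2} \left(\left(-1\right) 0\right) = 4 \cdot 0 \cdot 0 = 0 \cdot 0 = 0$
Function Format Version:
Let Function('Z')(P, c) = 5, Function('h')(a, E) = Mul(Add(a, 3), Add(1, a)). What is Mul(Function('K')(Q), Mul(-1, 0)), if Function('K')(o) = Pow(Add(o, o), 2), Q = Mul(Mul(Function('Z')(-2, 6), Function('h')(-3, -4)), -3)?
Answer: 0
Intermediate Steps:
Function('h')(a, E) = Mul(Add(1, a), Add(3, a)) (Function('h')(a, E) = Mul(Add(3, a), Add(1, a)) = Mul(Add(1, a), Add(3, a)))
Q = 0 (Q = Mul(Mul(5, Add(3, Pow(-3, 2), Mul(4, -3))), -3) = Mul(Mul(5, Add(3, 9, -12)), -3) = Mul(Mul(5, 0), -3) = Mul(0, -3) = 0)
Function('K')(o) = Mul(4, Pow(o, 2)) (Function('K')(o) = Pow(Mul(2, o), 2) = Mul(4, Pow(o, 2)))
Mul(Function('K')(Q), Mul(-1, 0)) = Mul(Mul(4, Pow(0, 2)), Mul(-1, 0)) = Mul(Mul(4, 0), 0) = Mul(0, 0) = 0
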